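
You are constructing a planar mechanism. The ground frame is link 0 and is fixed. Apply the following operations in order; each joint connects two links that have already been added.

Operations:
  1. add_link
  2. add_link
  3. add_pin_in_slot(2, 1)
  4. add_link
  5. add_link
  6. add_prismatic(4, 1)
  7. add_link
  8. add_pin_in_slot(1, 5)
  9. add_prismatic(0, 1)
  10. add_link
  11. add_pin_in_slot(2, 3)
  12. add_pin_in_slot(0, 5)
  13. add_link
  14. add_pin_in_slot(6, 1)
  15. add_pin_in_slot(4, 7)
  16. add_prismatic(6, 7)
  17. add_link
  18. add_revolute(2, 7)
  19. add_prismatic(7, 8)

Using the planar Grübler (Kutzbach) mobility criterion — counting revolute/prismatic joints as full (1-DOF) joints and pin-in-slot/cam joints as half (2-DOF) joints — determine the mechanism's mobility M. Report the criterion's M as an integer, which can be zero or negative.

M = 8

[1;0;0] (link 0 is ground)
L+ [2;0;0]
L+ [3;0;0]
PS(2,1)∈J2 [3;0;1]
L+ [4;0;1]
L+ [5;0;1]
P(4,1)∈J1 [5;1;1]
L+ [6;1;1]
PS(1,5)∈J2 [6;1;2]
P(0,1)∈J1 [6;2;2]
L+ [7;2;2]
PS(2,3)∈J2 [7;2;3]
PS(0,5)∈J2 [7;2;4]
L+ [8;2;4]
PS(6,1)∈J2 [8;2;5]
PS(4,7)∈J2 [8;2;6]
P(6,7)∈J1 [8;3;6]
L+ [9;3;6]
R(2,7)∈J1 [9;4;6]
P(7,8)∈J1 [9;5;6]
mobility = 24 − 10 − 6 = 8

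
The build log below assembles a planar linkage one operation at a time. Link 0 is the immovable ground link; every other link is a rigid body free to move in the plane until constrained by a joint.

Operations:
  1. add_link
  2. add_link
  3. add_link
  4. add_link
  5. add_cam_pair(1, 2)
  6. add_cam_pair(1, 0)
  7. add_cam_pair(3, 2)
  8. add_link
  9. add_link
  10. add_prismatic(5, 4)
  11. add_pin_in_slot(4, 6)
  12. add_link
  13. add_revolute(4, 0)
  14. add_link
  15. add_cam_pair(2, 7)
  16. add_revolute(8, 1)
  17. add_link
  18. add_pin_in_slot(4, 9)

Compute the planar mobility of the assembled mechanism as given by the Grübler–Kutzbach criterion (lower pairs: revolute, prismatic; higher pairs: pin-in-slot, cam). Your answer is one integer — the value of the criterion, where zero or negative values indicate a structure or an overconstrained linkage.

M = 15

ground; <1,0,0>
#1 <2,0,0>
#2 <3,0,0>
#3 <4,0,0>
#4 <5,0,0>
C:1↔2 J2 <5,0,1>
C:1↔0 J2 <5,0,2>
C:3↔2 J2 <5,0,3>
#5 <6,0,3>
#6 <7,0,3>
P:5↔4 J1 <7,1,3>
PS:4↔6 J2 <7,1,4>
#7 <8,1,4>
R:4↔0 J1 <8,2,4>
#8 <9,2,4>
C:2↔7 J2 <9,2,5>
R:8↔1 J1 <9,3,5>
#9 <10,3,5>
PS:4↔9 J2 <10,3,6>
3×9 − 2×3 − 1×6 = 15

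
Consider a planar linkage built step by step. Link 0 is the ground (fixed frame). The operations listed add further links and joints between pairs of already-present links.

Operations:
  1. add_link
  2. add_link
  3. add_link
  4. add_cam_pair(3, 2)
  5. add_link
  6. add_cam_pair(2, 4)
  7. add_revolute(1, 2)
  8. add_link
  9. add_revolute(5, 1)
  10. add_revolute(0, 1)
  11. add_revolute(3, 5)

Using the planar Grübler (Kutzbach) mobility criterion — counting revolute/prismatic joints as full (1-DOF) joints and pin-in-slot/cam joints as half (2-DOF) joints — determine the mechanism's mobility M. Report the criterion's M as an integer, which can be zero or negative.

(L,J1,J2)=(1,0,0); link0 fixed
link1: (2,0,0)
link2: (3,0,0)
link3: (4,0,0)
C 3-2 [J2]: (4,0,1)
link4: (5,0,1)
C 2-4 [J2]: (5,0,2)
R 1-2 [J1]: (5,1,2)
link5: (6,1,2)
R 5-1 [J1]: (6,2,2)
R 0-1 [J1]: (6,3,2)
R 3-5 [J1]: (6,4,2)
Grübler: 3·5 − 2·4 − 2 = 5

M = 5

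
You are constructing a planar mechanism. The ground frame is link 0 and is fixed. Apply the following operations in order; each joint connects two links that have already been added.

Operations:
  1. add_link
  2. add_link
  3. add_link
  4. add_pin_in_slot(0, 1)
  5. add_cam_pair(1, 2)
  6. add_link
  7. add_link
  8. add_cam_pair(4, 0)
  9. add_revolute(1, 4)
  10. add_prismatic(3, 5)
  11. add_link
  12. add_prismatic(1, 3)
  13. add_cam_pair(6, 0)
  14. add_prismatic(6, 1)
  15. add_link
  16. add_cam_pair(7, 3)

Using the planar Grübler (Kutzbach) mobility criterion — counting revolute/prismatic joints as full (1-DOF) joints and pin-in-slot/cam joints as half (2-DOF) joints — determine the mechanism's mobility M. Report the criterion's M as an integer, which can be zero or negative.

M = 8

[1;0;0] (link 0 is ground)
L+ [2;0;0]
L+ [3;0;0]
L+ [4;0;0]
PS(0,1)∈J2 [4;0;1]
C(1,2)∈J2 [4;0;2]
L+ [5;0;2]
L+ [6;0;2]
C(4,0)∈J2 [6;0;3]
R(1,4)∈J1 [6;1;3]
P(3,5)∈J1 [6;2;3]
L+ [7;2;3]
P(1,3)∈J1 [7;3;3]
C(6,0)∈J2 [7;3;4]
P(6,1)∈J1 [7;4;4]
L+ [8;4;4]
C(7,3)∈J2 [8;4;5]
mobility = 21 − 8 − 5 = 8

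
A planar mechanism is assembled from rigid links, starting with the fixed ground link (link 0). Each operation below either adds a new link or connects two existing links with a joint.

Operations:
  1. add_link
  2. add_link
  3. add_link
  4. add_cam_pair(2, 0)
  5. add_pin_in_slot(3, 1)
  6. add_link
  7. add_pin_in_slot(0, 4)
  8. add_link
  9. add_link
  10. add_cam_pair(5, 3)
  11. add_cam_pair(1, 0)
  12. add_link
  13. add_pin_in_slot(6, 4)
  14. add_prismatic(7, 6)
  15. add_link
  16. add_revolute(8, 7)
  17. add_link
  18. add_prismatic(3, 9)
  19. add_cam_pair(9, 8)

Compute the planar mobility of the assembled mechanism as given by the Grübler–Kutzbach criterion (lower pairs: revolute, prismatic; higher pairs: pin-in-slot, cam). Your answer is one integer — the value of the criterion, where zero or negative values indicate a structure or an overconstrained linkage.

M = 14

(L,J1,J2)=(1,0,0); link0 fixed
link1: (2,0,0)
link2: (3,0,0)
link3: (4,0,0)
C 2-0 [J2]: (4,0,1)
PS 3-1 [J2]: (4,0,2)
link4: (5,0,2)
PS 0-4 [J2]: (5,0,3)
link5: (6,0,3)
link6: (7,0,3)
C 5-3 [J2]: (7,0,4)
C 1-0 [J2]: (7,0,5)
link7: (8,0,5)
PS 6-4 [J2]: (8,0,6)
P 7-6 [J1]: (8,1,6)
link8: (9,1,6)
R 8-7 [J1]: (9,2,6)
link9: (10,2,6)
P 3-9 [J1]: (10,3,6)
C 9-8 [J2]: (10,3,7)
Grübler: 3·9 − 2·3 − 7 = 14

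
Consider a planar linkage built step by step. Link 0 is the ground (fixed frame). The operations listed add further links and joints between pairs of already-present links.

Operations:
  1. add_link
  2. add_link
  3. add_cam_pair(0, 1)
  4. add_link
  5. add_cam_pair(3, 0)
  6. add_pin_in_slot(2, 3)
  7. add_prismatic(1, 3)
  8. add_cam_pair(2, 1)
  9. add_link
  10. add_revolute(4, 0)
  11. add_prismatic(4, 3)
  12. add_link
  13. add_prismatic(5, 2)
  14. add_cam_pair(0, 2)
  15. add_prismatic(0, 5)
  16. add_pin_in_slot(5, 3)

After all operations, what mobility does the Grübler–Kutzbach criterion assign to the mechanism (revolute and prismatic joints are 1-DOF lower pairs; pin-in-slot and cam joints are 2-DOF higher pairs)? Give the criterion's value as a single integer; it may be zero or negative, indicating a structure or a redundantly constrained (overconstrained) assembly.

ground; <1,0,0>
#1 <2,0,0>
#2 <3,0,0>
C:0↔1 J2 <3,0,1>
#3 <4,0,1>
C:3↔0 J2 <4,0,2>
PS:2↔3 J2 <4,0,3>
P:1↔3 J1 <4,1,3>
C:2↔1 J2 <4,1,4>
#4 <5,1,4>
R:4↔0 J1 <5,2,4>
P:4↔3 J1 <5,3,4>
#5 <6,3,4>
P:5↔2 J1 <6,4,4>
C:0↔2 J2 <6,4,5>
P:0↔5 J1 <6,5,5>
PS:5↔3 J2 <6,5,6>
3×5 − 2×5 − 1×6 = -1

M = -1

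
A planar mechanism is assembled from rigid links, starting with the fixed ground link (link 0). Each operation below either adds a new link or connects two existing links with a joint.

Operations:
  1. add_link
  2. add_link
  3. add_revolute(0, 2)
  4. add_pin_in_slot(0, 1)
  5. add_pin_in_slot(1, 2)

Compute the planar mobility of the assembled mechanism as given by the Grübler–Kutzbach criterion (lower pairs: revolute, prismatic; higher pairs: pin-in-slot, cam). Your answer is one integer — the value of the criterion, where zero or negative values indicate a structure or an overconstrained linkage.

M = 2

[1;0;0] (link 0 is ground)
L+ [2;0;0]
L+ [3;0;0]
R(0,2)∈J1 [3;1;0]
PS(0,1)∈J2 [3;1;1]
PS(1,2)∈J2 [3;1;2]
mobility = 6 − 2 − 2 = 2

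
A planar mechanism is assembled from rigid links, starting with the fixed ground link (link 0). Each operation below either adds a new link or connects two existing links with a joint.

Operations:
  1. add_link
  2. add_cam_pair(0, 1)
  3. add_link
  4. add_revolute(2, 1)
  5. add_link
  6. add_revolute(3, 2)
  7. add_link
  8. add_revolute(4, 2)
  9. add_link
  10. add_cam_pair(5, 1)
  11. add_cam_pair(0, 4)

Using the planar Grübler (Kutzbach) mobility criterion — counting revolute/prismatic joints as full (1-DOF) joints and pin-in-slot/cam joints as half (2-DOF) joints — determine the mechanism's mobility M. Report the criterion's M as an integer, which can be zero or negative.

M = 6

L=1 J1=0 J2=0
add link → L=2 J1=0 J2=0
C@0,1 dof=2 J2 → L=2 J1=0 J2=1
add link → L=3 J1=0 J2=1
R@2,1 dof=1 J1 → L=3 J1=1 J2=1
add link → L=4 J1=1 J2=1
R@3,2 dof=1 J1 → L=4 J1=2 J2=1
add link → L=5 J1=2 J2=1
R@4,2 dof=1 J1 → L=5 J1=3 J2=1
add link → L=6 J1=3 J2=1
C@5,1 dof=2 J2 → L=6 J1=3 J2=2
C@0,4 dof=2 J2 → L=6 J1=3 J2=3
M=3(L−1)−2J1−J2=3·5−2·3−3=6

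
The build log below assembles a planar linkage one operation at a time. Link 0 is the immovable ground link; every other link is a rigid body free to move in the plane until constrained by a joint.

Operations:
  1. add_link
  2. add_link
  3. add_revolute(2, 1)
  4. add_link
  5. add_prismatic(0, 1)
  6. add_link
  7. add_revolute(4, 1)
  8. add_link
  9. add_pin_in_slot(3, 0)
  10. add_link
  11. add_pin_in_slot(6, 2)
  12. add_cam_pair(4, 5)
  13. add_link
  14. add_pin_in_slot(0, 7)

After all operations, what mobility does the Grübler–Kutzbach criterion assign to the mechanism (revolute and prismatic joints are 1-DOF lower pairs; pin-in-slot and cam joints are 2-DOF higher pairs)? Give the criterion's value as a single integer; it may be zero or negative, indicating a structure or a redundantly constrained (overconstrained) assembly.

M = 11

ground; <1,0,0>
#1 <2,0,0>
#2 <3,0,0>
R:2↔1 J1 <3,1,0>
#3 <4,1,0>
P:0↔1 J1 <4,2,0>
#4 <5,2,0>
R:4↔1 J1 <5,3,0>
#5 <6,3,0>
PS:3↔0 J2 <6,3,1>
#6 <7,3,1>
PS:6↔2 J2 <7,3,2>
C:4↔5 J2 <7,3,3>
#7 <8,3,3>
PS:0↔7 J2 <8,3,4>
3×7 − 2×3 − 1×4 = 11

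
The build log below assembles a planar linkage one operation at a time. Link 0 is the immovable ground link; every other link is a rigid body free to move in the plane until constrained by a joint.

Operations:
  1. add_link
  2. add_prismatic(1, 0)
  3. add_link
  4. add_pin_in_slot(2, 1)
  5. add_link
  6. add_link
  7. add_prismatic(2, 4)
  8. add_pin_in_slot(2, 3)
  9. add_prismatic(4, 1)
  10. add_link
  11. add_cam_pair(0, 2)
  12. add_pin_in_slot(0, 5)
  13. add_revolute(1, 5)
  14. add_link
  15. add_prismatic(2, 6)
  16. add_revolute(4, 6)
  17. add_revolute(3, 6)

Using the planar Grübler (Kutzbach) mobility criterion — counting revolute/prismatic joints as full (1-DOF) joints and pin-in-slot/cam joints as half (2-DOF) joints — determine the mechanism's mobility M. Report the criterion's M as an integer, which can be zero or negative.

ground; <1,0,0>
#1 <2,0,0>
P:1↔0 J1 <2,1,0>
#2 <3,1,0>
PS:2↔1 J2 <3,1,1>
#3 <4,1,1>
#4 <5,1,1>
P:2↔4 J1 <5,2,1>
PS:2↔3 J2 <5,2,2>
P:4↔1 J1 <5,3,2>
#5 <6,3,2>
C:0↔2 J2 <6,3,3>
PS:0↔5 J2 <6,3,4>
R:1↔5 J1 <6,4,4>
#6 <7,4,4>
P:2↔6 J1 <7,5,4>
R:4↔6 J1 <7,6,4>
R:3↔6 J1 <7,7,4>
3×6 − 2×7 − 1×4 = 0

M = 0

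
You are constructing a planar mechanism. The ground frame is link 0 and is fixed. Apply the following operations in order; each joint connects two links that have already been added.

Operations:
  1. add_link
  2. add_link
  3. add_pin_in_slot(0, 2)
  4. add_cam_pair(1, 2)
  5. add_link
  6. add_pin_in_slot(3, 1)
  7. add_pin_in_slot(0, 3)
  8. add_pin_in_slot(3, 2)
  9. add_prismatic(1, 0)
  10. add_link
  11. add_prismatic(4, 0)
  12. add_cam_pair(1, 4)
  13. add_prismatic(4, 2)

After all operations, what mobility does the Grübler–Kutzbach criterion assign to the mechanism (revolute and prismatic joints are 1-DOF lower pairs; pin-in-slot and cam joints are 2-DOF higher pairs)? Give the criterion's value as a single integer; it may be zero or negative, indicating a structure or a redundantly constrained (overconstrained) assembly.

M = 0

link 0 = ground. State L|J1|J2 = 1|0|0
+link1  2|0|0
+link2  3|0|0
PS(0,2) f=2→J2  3|0|1
C(1,2) f=2→J2  3|0|2
+link3  4|0|2
PS(3,1) f=2→J2  4|0|3
PS(0,3) f=2→J2  4|0|4
PS(3,2) f=2→J2  4|0|5
P(1,0) f=1→J1  4|1|5
+link4  5|1|5
P(4,0) f=1→J1  5|2|5
C(1,4) f=2→J2  5|2|6
P(4,2) f=1→J1  5|3|6
M = 3(5−1)−2·3−6 = 12−6−6 = 0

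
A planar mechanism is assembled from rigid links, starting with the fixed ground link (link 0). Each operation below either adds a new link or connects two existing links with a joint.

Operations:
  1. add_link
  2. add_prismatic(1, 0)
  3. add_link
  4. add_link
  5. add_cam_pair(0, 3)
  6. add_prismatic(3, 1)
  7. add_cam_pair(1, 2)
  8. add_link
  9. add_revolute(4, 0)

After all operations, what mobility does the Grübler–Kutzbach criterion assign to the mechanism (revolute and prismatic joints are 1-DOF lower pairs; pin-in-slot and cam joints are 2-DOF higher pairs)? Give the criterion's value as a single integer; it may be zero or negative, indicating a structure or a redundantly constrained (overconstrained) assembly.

M = 4

[1;0;0] (link 0 is ground)
L+ [2;0;0]
P(1,0)∈J1 [2;1;0]
L+ [3;1;0]
L+ [4;1;0]
C(0,3)∈J2 [4;1;1]
P(3,1)∈J1 [4;2;1]
C(1,2)∈J2 [4;2;2]
L+ [5;2;2]
R(4,0)∈J1 [5;3;2]
mobility = 12 − 6 − 2 = 4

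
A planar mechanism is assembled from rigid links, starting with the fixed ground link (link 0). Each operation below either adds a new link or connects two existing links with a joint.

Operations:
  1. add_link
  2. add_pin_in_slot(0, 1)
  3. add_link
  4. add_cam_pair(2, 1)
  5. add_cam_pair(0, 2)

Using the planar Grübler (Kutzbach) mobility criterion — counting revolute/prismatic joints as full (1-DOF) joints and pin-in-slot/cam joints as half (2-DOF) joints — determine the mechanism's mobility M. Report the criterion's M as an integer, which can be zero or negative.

M = 3

link 0 = ground. State L|J1|J2 = 1|0|0
+link1  2|0|0
PS(0,1) f=2→J2  2|0|1
+link2  3|0|1
C(2,1) f=2→J2  3|0|2
C(0,2) f=2→J2  3|0|3
M = 3(3−1)−2·0−3 = 6−0−3 = 3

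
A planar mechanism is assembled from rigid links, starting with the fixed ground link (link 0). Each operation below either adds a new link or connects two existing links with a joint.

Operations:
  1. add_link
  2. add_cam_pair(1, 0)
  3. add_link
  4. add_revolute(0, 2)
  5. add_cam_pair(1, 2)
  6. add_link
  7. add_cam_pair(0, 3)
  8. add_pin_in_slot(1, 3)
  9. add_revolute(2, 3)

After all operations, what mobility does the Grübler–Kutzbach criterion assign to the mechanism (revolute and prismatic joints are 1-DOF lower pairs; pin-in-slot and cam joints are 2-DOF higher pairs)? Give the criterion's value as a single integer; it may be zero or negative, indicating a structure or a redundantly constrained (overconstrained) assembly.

[1;0;0] (link 0 is ground)
L+ [2;0;0]
C(1,0)∈J2 [2;0;1]
L+ [3;0;1]
R(0,2)∈J1 [3;1;1]
C(1,2)∈J2 [3;1;2]
L+ [4;1;2]
C(0,3)∈J2 [4;1;3]
PS(1,3)∈J2 [4;1;4]
R(2,3)∈J1 [4;2;4]
mobility = 9 − 4 − 4 = 1

M = 1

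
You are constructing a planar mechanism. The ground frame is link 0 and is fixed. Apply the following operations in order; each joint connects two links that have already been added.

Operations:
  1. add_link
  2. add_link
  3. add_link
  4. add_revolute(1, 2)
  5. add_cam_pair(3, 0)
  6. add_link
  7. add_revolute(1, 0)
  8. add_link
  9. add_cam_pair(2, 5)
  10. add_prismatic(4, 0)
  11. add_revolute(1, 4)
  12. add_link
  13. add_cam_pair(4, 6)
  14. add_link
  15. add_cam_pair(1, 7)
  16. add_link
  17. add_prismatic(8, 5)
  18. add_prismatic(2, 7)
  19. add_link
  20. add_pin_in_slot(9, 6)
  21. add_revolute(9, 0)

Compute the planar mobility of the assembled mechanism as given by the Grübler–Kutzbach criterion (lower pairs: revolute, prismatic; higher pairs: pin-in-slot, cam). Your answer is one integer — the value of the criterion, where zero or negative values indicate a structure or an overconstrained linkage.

L=1 J1=0 J2=0
add link → L=2 J1=0 J2=0
add link → L=3 J1=0 J2=0
add link → L=4 J1=0 J2=0
R@1,2 dof=1 J1 → L=4 J1=1 J2=0
C@3,0 dof=2 J2 → L=4 J1=1 J2=1
add link → L=5 J1=1 J2=1
R@1,0 dof=1 J1 → L=5 J1=2 J2=1
add link → L=6 J1=2 J2=1
C@2,5 dof=2 J2 → L=6 J1=2 J2=2
P@4,0 dof=1 J1 → L=6 J1=3 J2=2
R@1,4 dof=1 J1 → L=6 J1=4 J2=2
add link → L=7 J1=4 J2=2
C@4,6 dof=2 J2 → L=7 J1=4 J2=3
add link → L=8 J1=4 J2=3
C@1,7 dof=2 J2 → L=8 J1=4 J2=4
add link → L=9 J1=4 J2=4
P@8,5 dof=1 J1 → L=9 J1=5 J2=4
P@2,7 dof=1 J1 → L=9 J1=6 J2=4
add link → L=10 J1=6 J2=4
PS@9,6 dof=2 J2 → L=10 J1=6 J2=5
R@9,0 dof=1 J1 → L=10 J1=7 J2=5
M=3(L−1)−2J1−J2=3·9−2·7−5=8

M = 8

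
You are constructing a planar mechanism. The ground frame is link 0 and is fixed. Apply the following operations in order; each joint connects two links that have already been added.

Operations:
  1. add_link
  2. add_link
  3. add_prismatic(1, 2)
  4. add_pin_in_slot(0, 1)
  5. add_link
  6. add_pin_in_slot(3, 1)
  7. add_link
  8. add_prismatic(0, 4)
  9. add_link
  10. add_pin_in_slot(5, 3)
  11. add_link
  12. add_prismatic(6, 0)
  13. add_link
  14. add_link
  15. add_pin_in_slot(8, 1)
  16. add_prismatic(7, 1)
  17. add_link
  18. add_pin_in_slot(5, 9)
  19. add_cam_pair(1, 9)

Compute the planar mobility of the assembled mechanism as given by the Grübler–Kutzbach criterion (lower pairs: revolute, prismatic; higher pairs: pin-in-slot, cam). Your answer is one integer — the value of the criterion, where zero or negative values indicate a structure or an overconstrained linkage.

[1;0;0] (link 0 is ground)
L+ [2;0;0]
L+ [3;0;0]
P(1,2)∈J1 [3;1;0]
PS(0,1)∈J2 [3;1;1]
L+ [4;1;1]
PS(3,1)∈J2 [4;1;2]
L+ [5;1;2]
P(0,4)∈J1 [5;2;2]
L+ [6;2;2]
PS(5,3)∈J2 [6;2;3]
L+ [7;2;3]
P(6,0)∈J1 [7;3;3]
L+ [8;3;3]
L+ [9;3;3]
PS(8,1)∈J2 [9;3;4]
P(7,1)∈J1 [9;4;4]
L+ [10;4;4]
PS(5,9)∈J2 [10;4;5]
C(1,9)∈J2 [10;4;6]
mobility = 27 − 8 − 6 = 13

M = 13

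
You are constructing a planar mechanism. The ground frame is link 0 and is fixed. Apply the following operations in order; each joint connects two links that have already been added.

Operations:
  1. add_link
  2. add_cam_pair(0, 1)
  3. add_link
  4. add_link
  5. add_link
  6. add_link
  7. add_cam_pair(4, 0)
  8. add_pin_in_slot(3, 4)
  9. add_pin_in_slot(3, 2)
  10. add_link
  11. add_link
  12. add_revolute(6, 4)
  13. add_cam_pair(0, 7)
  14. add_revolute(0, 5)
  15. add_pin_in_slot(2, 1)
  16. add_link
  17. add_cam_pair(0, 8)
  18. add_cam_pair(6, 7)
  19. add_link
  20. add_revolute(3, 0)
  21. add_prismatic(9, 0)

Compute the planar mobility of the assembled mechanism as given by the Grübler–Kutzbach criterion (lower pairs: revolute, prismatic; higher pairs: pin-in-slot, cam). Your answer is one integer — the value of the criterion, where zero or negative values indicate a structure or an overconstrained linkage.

link 0 = ground. State L|J1|J2 = 1|0|0
+link1  2|0|0
C(0,1) f=2→J2  2|0|1
+link2  3|0|1
+link3  4|0|1
+link4  5|0|1
+link5  6|0|1
C(4,0) f=2→J2  6|0|2
PS(3,4) f=2→J2  6|0|3
PS(3,2) f=2→J2  6|0|4
+link6  7|0|4
+link7  8|0|4
R(6,4) f=1→J1  8|1|4
C(0,7) f=2→J2  8|1|5
R(0,5) f=1→J1  8|2|5
PS(2,1) f=2→J2  8|2|6
+link8  9|2|6
C(0,8) f=2→J2  9|2|7
C(6,7) f=2→J2  9|2|8
+link9  10|2|8
R(3,0) f=1→J1  10|3|8
P(9,0) f=1→J1  10|4|8
M = 3(10−1)−2·4−8 = 27−8−8 = 11

M = 11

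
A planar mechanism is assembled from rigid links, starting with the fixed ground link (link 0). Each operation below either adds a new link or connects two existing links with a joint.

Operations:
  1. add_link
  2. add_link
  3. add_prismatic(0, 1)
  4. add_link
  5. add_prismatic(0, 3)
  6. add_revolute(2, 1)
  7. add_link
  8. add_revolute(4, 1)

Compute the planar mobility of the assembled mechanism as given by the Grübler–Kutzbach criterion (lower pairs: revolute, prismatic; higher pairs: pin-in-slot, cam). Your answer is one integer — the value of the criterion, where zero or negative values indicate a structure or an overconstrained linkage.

M = 4

[1;0;0] (link 0 is ground)
L+ [2;0;0]
L+ [3;0;0]
P(0,1)∈J1 [3;1;0]
L+ [4;1;0]
P(0,3)∈J1 [4;2;0]
R(2,1)∈J1 [4;3;0]
L+ [5;3;0]
R(4,1)∈J1 [5;4;0]
mobility = 12 − 8 − 0 = 4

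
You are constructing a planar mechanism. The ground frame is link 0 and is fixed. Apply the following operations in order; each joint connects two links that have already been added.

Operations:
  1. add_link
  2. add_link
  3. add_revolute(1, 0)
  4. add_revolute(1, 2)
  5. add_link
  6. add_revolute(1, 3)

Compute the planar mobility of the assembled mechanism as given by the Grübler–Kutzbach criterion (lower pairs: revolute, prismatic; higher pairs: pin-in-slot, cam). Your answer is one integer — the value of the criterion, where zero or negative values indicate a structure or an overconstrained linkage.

M = 3

link 0 = ground. State L|J1|J2 = 1|0|0
+link1  2|0|0
+link2  3|0|0
R(1,0) f=1→J1  3|1|0
R(1,2) f=1→J1  3|2|0
+link3  4|2|0
R(1,3) f=1→J1  4|3|0
M = 3(4−1)−2·3−0 = 9−6−0 = 3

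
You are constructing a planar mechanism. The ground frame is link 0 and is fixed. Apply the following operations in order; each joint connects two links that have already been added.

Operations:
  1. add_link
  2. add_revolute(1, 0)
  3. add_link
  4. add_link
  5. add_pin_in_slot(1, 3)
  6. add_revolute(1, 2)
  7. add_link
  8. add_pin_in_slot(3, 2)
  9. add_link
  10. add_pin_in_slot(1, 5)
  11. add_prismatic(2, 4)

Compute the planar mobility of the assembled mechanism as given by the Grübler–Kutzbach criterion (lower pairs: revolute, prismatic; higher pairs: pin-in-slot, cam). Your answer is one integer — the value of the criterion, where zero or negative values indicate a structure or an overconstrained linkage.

M = 6

ground; <1,0,0>
#1 <2,0,0>
R:1↔0 J1 <2,1,0>
#2 <3,1,0>
#3 <4,1,0>
PS:1↔3 J2 <4,1,1>
R:1↔2 J1 <4,2,1>
#4 <5,2,1>
PS:3↔2 J2 <5,2,2>
#5 <6,2,2>
PS:1↔5 J2 <6,2,3>
P:2↔4 J1 <6,3,3>
3×5 − 2×3 − 1×3 = 6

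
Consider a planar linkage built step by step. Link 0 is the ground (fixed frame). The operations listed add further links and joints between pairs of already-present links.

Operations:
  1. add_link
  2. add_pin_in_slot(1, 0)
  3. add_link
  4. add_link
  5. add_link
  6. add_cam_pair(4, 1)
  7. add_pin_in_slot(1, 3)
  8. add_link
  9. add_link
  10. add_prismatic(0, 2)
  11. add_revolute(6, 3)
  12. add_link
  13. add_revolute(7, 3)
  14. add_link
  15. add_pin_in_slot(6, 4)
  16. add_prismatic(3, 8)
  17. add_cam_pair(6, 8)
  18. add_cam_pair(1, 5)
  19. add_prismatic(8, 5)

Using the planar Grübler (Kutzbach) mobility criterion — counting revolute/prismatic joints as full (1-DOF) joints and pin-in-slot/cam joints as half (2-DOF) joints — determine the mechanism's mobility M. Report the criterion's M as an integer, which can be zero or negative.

M = 8

ground; <1,0,0>
#1 <2,0,0>
PS:1↔0 J2 <2,0,1>
#2 <3,0,1>
#3 <4,0,1>
#4 <5,0,1>
C:4↔1 J2 <5,0,2>
PS:1↔3 J2 <5,0,3>
#5 <6,0,3>
#6 <7,0,3>
P:0↔2 J1 <7,1,3>
R:6↔3 J1 <7,2,3>
#7 <8,2,3>
R:7↔3 J1 <8,3,3>
#8 <9,3,3>
PS:6↔4 J2 <9,3,4>
P:3↔8 J1 <9,4,4>
C:6↔8 J2 <9,4,5>
C:1↔5 J2 <9,4,6>
P:8↔5 J1 <9,5,6>
3×8 − 2×5 − 1×6 = 8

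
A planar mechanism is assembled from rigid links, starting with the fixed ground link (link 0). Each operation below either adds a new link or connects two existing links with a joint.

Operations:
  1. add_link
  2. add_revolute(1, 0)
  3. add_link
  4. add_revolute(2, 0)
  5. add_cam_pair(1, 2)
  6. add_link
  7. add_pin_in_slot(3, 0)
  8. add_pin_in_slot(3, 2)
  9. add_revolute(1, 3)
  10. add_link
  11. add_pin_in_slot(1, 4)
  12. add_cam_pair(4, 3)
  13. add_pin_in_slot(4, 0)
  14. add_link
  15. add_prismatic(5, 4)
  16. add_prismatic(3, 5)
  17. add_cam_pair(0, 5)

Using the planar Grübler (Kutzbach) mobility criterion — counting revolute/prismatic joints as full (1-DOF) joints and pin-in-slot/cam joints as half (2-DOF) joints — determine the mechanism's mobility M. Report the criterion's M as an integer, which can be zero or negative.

ground; <1,0,0>
#1 <2,0,0>
R:1↔0 J1 <2,1,0>
#2 <3,1,0>
R:2↔0 J1 <3,2,0>
C:1↔2 J2 <3,2,1>
#3 <4,2,1>
PS:3↔0 J2 <4,2,2>
PS:3↔2 J2 <4,2,3>
R:1↔3 J1 <4,3,3>
#4 <5,3,3>
PS:1↔4 J2 <5,3,4>
C:4↔3 J2 <5,3,5>
PS:4↔0 J2 <5,3,6>
#5 <6,3,6>
P:5↔4 J1 <6,4,6>
P:3↔5 J1 <6,5,6>
C:0↔5 J2 <6,5,7>
3×5 − 2×5 − 1×7 = -2

M = -2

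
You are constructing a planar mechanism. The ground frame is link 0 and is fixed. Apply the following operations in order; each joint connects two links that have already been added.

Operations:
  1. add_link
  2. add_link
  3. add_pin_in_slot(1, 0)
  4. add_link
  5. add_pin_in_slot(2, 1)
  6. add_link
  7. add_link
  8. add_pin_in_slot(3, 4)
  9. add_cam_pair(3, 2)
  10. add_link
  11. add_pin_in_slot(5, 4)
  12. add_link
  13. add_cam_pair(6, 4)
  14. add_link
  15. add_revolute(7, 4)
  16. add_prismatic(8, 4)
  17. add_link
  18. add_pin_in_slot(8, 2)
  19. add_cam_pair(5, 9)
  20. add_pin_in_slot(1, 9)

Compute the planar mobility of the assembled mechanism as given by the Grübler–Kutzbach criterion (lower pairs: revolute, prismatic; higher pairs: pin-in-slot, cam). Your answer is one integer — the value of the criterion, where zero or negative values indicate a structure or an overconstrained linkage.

M = 14

(L,J1,J2)=(1,0,0); link0 fixed
link1: (2,0,0)
link2: (3,0,0)
PS 1-0 [J2]: (3,0,1)
link3: (4,0,1)
PS 2-1 [J2]: (4,0,2)
link4: (5,0,2)
link5: (6,0,2)
PS 3-4 [J2]: (6,0,3)
C 3-2 [J2]: (6,0,4)
link6: (7,0,4)
PS 5-4 [J2]: (7,0,5)
link7: (8,0,5)
C 6-4 [J2]: (8,0,6)
link8: (9,0,6)
R 7-4 [J1]: (9,1,6)
P 8-4 [J1]: (9,2,6)
link9: (10,2,6)
PS 8-2 [J2]: (10,2,7)
C 5-9 [J2]: (10,2,8)
PS 1-9 [J2]: (10,2,9)
Grübler: 3·9 − 2·2 − 9 = 14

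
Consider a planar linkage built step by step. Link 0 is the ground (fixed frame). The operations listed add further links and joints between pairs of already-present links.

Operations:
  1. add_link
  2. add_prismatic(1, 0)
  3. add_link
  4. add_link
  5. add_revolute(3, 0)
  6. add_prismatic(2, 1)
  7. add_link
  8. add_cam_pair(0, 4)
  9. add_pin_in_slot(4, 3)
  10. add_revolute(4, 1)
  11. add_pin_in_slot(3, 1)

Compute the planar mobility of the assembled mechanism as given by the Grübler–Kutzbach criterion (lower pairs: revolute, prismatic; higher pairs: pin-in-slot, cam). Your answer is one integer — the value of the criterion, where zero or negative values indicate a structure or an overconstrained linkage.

M = 1

link 0 = ground. State L|J1|J2 = 1|0|0
+link1  2|0|0
P(1,0) f=1→J1  2|1|0
+link2  3|1|0
+link3  4|1|0
R(3,0) f=1→J1  4|2|0
P(2,1) f=1→J1  4|3|0
+link4  5|3|0
C(0,4) f=2→J2  5|3|1
PS(4,3) f=2→J2  5|3|2
R(4,1) f=1→J1  5|4|2
PS(3,1) f=2→J2  5|4|3
M = 3(5−1)−2·4−3 = 12−8−3 = 1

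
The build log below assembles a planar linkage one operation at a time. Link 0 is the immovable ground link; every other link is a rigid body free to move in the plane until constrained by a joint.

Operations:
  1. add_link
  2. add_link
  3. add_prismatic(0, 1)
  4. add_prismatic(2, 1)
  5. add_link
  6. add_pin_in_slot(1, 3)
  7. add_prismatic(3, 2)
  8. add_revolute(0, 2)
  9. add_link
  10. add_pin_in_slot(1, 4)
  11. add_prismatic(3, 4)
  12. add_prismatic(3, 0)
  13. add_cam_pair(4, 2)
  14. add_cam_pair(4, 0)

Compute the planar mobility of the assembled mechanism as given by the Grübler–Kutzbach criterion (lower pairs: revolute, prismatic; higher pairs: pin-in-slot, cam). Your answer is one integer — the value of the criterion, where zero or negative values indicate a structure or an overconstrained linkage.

M = -4

[1;0;0] (link 0 is ground)
L+ [2;0;0]
L+ [3;0;0]
P(0,1)∈J1 [3;1;0]
P(2,1)∈J1 [3;2;0]
L+ [4;2;0]
PS(1,3)∈J2 [4;2;1]
P(3,2)∈J1 [4;3;1]
R(0,2)∈J1 [4;4;1]
L+ [5;4;1]
PS(1,4)∈J2 [5;4;2]
P(3,4)∈J1 [5;5;2]
P(3,0)∈J1 [5;6;2]
C(4,2)∈J2 [5;6;3]
C(4,0)∈J2 [5;6;4]
mobility = 12 − 12 − 4 = -4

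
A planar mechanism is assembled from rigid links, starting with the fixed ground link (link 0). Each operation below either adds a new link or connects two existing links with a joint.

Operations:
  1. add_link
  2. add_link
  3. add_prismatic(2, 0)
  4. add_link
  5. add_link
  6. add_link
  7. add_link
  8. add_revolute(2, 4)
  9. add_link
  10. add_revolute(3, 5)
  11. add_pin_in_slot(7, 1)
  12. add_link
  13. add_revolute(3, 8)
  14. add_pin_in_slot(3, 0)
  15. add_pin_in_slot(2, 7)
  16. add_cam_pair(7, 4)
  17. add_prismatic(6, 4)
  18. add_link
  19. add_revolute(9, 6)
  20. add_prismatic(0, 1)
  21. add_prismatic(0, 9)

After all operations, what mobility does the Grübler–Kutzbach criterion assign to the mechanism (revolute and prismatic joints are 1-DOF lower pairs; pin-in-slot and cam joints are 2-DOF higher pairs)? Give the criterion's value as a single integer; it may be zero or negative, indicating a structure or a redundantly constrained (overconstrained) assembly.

M = 7

(L,J1,J2)=(1,0,0); link0 fixed
link1: (2,0,0)
link2: (3,0,0)
P 2-0 [J1]: (3,1,0)
link3: (4,1,0)
link4: (5,1,0)
link5: (6,1,0)
link6: (7,1,0)
R 2-4 [J1]: (7,2,0)
link7: (8,2,0)
R 3-5 [J1]: (8,3,0)
PS 7-1 [J2]: (8,3,1)
link8: (9,3,1)
R 3-8 [J1]: (9,4,1)
PS 3-0 [J2]: (9,4,2)
PS 2-7 [J2]: (9,4,3)
C 7-4 [J2]: (9,4,4)
P 6-4 [J1]: (9,5,4)
link9: (10,5,4)
R 9-6 [J1]: (10,6,4)
P 0-1 [J1]: (10,7,4)
P 0-9 [J1]: (10,8,4)
Grübler: 3·9 − 2·8 − 4 = 7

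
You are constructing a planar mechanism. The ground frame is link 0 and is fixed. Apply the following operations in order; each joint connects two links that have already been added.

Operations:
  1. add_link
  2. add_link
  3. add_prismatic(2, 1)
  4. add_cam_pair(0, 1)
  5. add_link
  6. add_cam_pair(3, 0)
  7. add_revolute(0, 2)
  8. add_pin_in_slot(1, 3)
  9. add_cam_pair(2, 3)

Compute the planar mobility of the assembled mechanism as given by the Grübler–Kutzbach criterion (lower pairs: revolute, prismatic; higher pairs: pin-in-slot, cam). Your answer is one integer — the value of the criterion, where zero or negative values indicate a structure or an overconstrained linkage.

M = 1

L=1 J1=0 J2=0
add link → L=2 J1=0 J2=0
add link → L=3 J1=0 J2=0
P@2,1 dof=1 J1 → L=3 J1=1 J2=0
C@0,1 dof=2 J2 → L=3 J1=1 J2=1
add link → L=4 J1=1 J2=1
C@3,0 dof=2 J2 → L=4 J1=1 J2=2
R@0,2 dof=1 J1 → L=4 J1=2 J2=2
PS@1,3 dof=2 J2 → L=4 J1=2 J2=3
C@2,3 dof=2 J2 → L=4 J1=2 J2=4
M=3(L−1)−2J1−J2=3·3−2·2−4=1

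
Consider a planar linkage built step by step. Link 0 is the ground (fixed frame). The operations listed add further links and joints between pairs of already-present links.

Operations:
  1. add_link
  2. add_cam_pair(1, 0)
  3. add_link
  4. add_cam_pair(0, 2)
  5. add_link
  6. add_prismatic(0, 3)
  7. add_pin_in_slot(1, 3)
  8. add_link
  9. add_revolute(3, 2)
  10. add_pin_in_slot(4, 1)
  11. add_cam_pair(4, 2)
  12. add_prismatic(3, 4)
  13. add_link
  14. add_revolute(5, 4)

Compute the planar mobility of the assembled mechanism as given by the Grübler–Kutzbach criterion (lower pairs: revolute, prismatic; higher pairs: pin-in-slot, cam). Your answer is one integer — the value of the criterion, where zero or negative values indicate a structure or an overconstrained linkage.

[1;0;0] (link 0 is ground)
L+ [2;0;0]
C(1,0)∈J2 [2;0;1]
L+ [3;0;1]
C(0,2)∈J2 [3;0;2]
L+ [4;0;2]
P(0,3)∈J1 [4;1;2]
PS(1,3)∈J2 [4;1;3]
L+ [5;1;3]
R(3,2)∈J1 [5;2;3]
PS(4,1)∈J2 [5;2;4]
C(4,2)∈J2 [5;2;5]
P(3,4)∈J1 [5;3;5]
L+ [6;3;5]
R(5,4)∈J1 [6;4;5]
mobility = 15 − 8 − 5 = 2

M = 2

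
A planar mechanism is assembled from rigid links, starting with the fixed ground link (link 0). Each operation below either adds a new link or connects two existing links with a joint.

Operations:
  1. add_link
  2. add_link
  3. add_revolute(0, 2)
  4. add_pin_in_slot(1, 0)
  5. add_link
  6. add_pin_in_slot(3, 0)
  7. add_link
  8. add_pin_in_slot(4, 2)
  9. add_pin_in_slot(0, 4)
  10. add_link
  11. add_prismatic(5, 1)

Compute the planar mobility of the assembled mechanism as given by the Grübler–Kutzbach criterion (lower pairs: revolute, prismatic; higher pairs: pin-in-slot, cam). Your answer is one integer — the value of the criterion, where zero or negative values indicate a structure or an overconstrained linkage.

M = 7

ground; <1,0,0>
#1 <2,0,0>
#2 <3,0,0>
R:0↔2 J1 <3,1,0>
PS:1↔0 J2 <3,1,1>
#3 <4,1,1>
PS:3↔0 J2 <4,1,2>
#4 <5,1,2>
PS:4↔2 J2 <5,1,3>
PS:0↔4 J2 <5,1,4>
#5 <6,1,4>
P:5↔1 J1 <6,2,4>
3×5 − 2×2 − 1×4 = 7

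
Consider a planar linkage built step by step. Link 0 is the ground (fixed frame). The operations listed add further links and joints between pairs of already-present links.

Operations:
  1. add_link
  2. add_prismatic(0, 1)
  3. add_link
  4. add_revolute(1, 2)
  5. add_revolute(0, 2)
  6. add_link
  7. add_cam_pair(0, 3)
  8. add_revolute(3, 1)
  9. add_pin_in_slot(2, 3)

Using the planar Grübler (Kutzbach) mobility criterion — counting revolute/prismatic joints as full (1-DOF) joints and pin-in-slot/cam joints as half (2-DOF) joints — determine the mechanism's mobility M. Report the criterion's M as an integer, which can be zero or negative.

M = -1

L=1 J1=0 J2=0
add link → L=2 J1=0 J2=0
P@0,1 dof=1 J1 → L=2 J1=1 J2=0
add link → L=3 J1=1 J2=0
R@1,2 dof=1 J1 → L=3 J1=2 J2=0
R@0,2 dof=1 J1 → L=3 J1=3 J2=0
add link → L=4 J1=3 J2=0
C@0,3 dof=2 J2 → L=4 J1=3 J2=1
R@3,1 dof=1 J1 → L=4 J1=4 J2=1
PS@2,3 dof=2 J2 → L=4 J1=4 J2=2
M=3(L−1)−2J1−J2=3·3−2·4−2=-1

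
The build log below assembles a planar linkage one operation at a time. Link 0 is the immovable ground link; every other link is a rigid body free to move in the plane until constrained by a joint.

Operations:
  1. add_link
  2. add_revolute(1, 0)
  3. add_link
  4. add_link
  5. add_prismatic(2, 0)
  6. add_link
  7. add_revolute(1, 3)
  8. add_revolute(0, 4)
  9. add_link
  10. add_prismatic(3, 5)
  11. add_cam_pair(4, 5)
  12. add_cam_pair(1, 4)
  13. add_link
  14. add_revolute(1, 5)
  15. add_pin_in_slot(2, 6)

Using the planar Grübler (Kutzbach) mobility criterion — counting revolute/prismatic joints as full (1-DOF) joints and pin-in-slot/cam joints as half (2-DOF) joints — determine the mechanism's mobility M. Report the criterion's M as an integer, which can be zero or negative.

(L,J1,J2)=(1,0,0); link0 fixed
link1: (2,0,0)
R 1-0 [J1]: (2,1,0)
link2: (3,1,0)
link3: (4,1,0)
P 2-0 [J1]: (4,2,0)
link4: (5,2,0)
R 1-3 [J1]: (5,3,0)
R 0-4 [J1]: (5,4,0)
link5: (6,4,0)
P 3-5 [J1]: (6,5,0)
C 4-5 [J2]: (6,5,1)
C 1-4 [J2]: (6,5,2)
link6: (7,5,2)
R 1-5 [J1]: (7,6,2)
PS 2-6 [J2]: (7,6,3)
Grübler: 3·6 − 2·6 − 3 = 3

M = 3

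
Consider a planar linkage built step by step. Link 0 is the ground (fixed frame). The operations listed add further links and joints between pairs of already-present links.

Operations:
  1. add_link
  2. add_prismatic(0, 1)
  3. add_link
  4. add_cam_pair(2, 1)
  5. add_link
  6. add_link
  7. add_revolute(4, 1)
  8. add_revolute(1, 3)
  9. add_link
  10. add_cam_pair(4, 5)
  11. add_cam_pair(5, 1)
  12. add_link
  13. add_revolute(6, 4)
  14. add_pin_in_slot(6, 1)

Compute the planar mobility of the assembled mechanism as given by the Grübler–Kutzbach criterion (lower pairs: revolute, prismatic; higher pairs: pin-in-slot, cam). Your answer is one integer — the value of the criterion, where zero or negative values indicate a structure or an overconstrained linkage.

ground; <1,0,0>
#1 <2,0,0>
P:0↔1 J1 <2,1,0>
#2 <3,1,0>
C:2↔1 J2 <3,1,1>
#3 <4,1,1>
#4 <5,1,1>
R:4↔1 J1 <5,2,1>
R:1↔3 J1 <5,3,1>
#5 <6,3,1>
C:4↔5 J2 <6,3,2>
C:5↔1 J2 <6,3,3>
#6 <7,3,3>
R:6↔4 J1 <7,4,3>
PS:6↔1 J2 <7,4,4>
3×6 − 2×4 − 1×4 = 6

M = 6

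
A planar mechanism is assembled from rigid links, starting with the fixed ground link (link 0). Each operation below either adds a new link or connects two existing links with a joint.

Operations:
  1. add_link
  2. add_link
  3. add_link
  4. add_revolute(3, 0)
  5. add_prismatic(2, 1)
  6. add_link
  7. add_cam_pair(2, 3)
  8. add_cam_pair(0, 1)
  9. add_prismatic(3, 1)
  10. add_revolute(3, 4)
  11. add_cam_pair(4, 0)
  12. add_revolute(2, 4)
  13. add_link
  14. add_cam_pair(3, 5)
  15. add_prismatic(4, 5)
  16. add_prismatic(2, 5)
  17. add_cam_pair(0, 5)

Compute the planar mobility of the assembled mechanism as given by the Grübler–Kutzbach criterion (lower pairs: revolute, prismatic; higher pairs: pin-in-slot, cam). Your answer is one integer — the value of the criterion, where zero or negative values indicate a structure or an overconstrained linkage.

ground; <1,0,0>
#1 <2,0,0>
#2 <3,0,0>
#3 <4,0,0>
R:3↔0 J1 <4,1,0>
P:2↔1 J1 <4,2,0>
#4 <5,2,0>
C:2↔3 J2 <5,2,1>
C:0↔1 J2 <5,2,2>
P:3↔1 J1 <5,3,2>
R:3↔4 J1 <5,4,2>
C:4↔0 J2 <5,4,3>
R:2↔4 J1 <5,5,3>
#5 <6,5,3>
C:3↔5 J2 <6,5,4>
P:4↔5 J1 <6,6,4>
P:2↔5 J1 <6,7,4>
C:0↔5 J2 <6,7,5>
3×5 − 2×7 − 1×5 = -4

M = -4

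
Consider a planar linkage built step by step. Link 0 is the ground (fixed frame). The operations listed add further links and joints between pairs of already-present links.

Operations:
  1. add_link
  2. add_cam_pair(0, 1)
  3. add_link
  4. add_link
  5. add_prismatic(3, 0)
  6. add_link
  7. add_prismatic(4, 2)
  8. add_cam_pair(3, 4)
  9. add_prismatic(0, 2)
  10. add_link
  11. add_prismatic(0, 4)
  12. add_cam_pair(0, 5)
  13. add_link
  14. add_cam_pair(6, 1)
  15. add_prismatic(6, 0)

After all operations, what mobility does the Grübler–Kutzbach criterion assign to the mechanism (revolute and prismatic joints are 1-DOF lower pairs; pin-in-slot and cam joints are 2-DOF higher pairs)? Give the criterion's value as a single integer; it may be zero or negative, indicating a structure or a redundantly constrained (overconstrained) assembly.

M = 4

(L,J1,J2)=(1,0,0); link0 fixed
link1: (2,0,0)
C 0-1 [J2]: (2,0,1)
link2: (3,0,1)
link3: (4,0,1)
P 3-0 [J1]: (4,1,1)
link4: (5,1,1)
P 4-2 [J1]: (5,2,1)
C 3-4 [J2]: (5,2,2)
P 0-2 [J1]: (5,3,2)
link5: (6,3,2)
P 0-4 [J1]: (6,4,2)
C 0-5 [J2]: (6,4,3)
link6: (7,4,3)
C 6-1 [J2]: (7,4,4)
P 6-0 [J1]: (7,5,4)
Grübler: 3·6 − 2·5 − 4 = 4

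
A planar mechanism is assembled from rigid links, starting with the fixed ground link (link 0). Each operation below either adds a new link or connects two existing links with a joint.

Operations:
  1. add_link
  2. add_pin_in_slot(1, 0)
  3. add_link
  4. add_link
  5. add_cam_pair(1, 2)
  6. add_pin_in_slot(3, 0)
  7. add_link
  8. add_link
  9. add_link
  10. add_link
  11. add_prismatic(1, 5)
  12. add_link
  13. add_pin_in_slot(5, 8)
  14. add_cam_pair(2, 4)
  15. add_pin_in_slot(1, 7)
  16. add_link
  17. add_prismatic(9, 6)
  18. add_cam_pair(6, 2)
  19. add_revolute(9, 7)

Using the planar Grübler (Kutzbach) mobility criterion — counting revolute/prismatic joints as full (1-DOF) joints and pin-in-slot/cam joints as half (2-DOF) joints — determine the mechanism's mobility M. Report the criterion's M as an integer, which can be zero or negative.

L=1 J1=0 J2=0
add link → L=2 J1=0 J2=0
PS@1,0 dof=2 J2 → L=2 J1=0 J2=1
add link → L=3 J1=0 J2=1
add link → L=4 J1=0 J2=1
C@1,2 dof=2 J2 → L=4 J1=0 J2=2
PS@3,0 dof=2 J2 → L=4 J1=0 J2=3
add link → L=5 J1=0 J2=3
add link → L=6 J1=0 J2=3
add link → L=7 J1=0 J2=3
add link → L=8 J1=0 J2=3
P@1,5 dof=1 J1 → L=8 J1=1 J2=3
add link → L=9 J1=1 J2=3
PS@5,8 dof=2 J2 → L=9 J1=1 J2=4
C@2,4 dof=2 J2 → L=9 J1=1 J2=5
PS@1,7 dof=2 J2 → L=9 J1=1 J2=6
add link → L=10 J1=1 J2=6
P@9,6 dof=1 J1 → L=10 J1=2 J2=6
C@6,2 dof=2 J2 → L=10 J1=2 J2=7
R@9,7 dof=1 J1 → L=10 J1=3 J2=7
M=3(L−1)−2J1−J2=3·9−2·3−7=14

M = 14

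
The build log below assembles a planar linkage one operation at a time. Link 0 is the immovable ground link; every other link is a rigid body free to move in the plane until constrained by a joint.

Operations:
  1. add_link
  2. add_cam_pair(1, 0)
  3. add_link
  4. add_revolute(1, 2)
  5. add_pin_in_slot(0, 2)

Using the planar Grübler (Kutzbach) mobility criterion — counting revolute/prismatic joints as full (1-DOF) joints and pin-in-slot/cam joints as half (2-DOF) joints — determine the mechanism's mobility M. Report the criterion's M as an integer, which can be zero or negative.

link 0 = ground. State L|J1|J2 = 1|0|0
+link1  2|0|0
C(1,0) f=2→J2  2|0|1
+link2  3|0|1
R(1,2) f=1→J1  3|1|1
PS(0,2) f=2→J2  3|1|2
M = 3(3−1)−2·1−2 = 6−2−2 = 2

M = 2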